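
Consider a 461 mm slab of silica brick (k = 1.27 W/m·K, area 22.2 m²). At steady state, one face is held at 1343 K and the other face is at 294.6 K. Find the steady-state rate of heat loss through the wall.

Q = kA·ΔT/L = 1.27 × 22.2 × |1343 K − 294.6 K| / 0.461 = 64100 W

Q = 64100 W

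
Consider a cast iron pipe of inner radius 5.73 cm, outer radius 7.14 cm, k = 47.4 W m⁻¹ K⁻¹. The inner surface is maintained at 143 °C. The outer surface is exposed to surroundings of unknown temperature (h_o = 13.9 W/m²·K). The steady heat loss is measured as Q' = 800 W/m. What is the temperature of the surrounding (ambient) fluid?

Sum the resistances:
  R'_cast iron = ln(0.0714/0.0573)/(2πk) = 0.2200/(2π·47.4) = 7.387×10^-4 m·K/W
  R'_conv,out = 1/(2πr h) = 1/(2π·0.0714·13.9) = 0.1604 m·K/W
ΣR = 0.1611 m·K/W
ΔT = Q'·ΣR = 800 × 0.1611 = 128.9 K
Heat flows outward, so T_out = T_in − ΔT = 143 − 128.9 = 14.1 °C

T_out = 14.1 °C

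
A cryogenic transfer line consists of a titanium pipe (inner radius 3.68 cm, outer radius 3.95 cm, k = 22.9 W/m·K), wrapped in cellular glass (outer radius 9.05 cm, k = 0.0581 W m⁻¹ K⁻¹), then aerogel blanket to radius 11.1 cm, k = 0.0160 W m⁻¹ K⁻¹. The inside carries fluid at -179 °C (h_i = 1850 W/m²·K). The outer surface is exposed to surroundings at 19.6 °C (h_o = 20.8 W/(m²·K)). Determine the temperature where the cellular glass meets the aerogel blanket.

Series thermal resistances, inner to outer:
  R'_conv,in = 1/(2πr h) = 1/(2π·0.0368·1850) = 0.002338 m·K/W
  R'_titanium = ln(0.0395/0.0368)/(2πk) = 0.07080/(2π·22.9) = 4.921×10^-4 m·K/W
  R'_cellular glass = ln(0.0905/0.0395)/(2πk) = 0.8290/(2π·0.0581) = 2.271 m·K/W
  R'_aerogel blanket = ln(0.111/0.0905)/(2πk) = 0.2042/(2π·0.0160) = 2.031 m·K/W
  R'_conv,out = 1/(2πr h) = 1/(2π·0.111·20.8) = 0.06893 m·K/W
ΣR = 0.002338 + 4.921×10^-4 + 2.271 + 2.031 + 0.06893 = 4.374 m·K/W
Q' = ΔT/ΣR = (-179 °C − 19.6 °C)/4.374 = -45.40 W/m
From the inner boundary to the cellular glass/aerogel blanket interface, ΣR_partial = 2.274 m·K/W.
T_interface = T_in − Q'·ΣR_partial = -179 °C − (-45.40)(2.274) = -75.8 °C

T = -75.8 °C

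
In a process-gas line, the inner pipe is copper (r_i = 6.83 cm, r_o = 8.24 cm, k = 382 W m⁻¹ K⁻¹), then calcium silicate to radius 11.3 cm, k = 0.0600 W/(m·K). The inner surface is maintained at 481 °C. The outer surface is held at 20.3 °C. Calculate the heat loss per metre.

Q' = 550 W/m

Resistance network (inner→outer):
  R'_copper = ln(0.0824/0.0683)/(2πk) = 0.1877/(2π·382) = 7.819×10^-5 m·K/W
  R'_calcium silicate = ln(0.113/0.0824)/(2πk) = 0.3158/(2π·0.0600) = 0.8377 m·K/W
ΣR = 7.819×10^-5 + 0.8377 = 0.8378 m·K/W
Q' = ΔT/ΣR = (481 °C − 20.3 °C)/0.8378 = 550 W/m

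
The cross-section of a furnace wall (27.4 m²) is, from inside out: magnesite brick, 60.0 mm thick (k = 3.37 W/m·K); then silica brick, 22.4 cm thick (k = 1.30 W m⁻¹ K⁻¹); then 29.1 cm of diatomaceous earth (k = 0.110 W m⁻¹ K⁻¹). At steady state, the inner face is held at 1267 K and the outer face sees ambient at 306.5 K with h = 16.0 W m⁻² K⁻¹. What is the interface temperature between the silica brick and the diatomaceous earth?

Resistance network (inner→outer):
  R_magnesite brick = L/(kA) = 0.0600/(3.37·27.4) = 6.498×10^-4 K/W
  R_silica brick = L/(kA) = 0.224/(1.30·27.4) = 0.006289 K/W
  R_diatomaceous earth = L/(kA) = 0.291/(0.110·27.4) = 0.09655 K/W
  R_conv,out = 1/(hA) = 1/(16.0·27.4) = 0.002281 K/W
ΣR = 6.498×10^-4 + 0.006289 + 0.09655 + 0.002281 = 0.1058 K/W
Q = ΔT/ΣR = (1267 K − 306.5 K)/0.1058 = 9078 W
From the inner boundary to the silica brick/diatomaceous earth interface, ΣR_partial = 0.006939 K/W.
T_interface = T_in − Q·ΣR_partial = 1267 K − (9078)(0.006939) = 1204 K

T = 1204 K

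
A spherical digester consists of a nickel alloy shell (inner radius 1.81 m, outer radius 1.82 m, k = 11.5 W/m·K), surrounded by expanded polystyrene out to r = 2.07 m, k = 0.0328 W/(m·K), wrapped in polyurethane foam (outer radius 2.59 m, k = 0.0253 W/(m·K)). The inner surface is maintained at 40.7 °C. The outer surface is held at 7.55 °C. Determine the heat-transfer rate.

Q = 71.1 W

Treat each layer as a resistance in series:
  R_nickel alloy = (1/1.81 − 1/1.82)/(4πk) = 0.003036/(4π·11.5) = 2.101×10^-5 K/W
  R_expanded polystyrene = (1/1.82 − 1/2.07)/(4πk) = 0.06636/(4π·0.0328) = 0.1610 K/W
  R_polyurethane foam = (1/2.07 − 1/2.59)/(4πk) = 0.09699/(4π·0.0253) = 0.3051 K/W
ΣR = 2.101×10^-5 + 0.1610 + 0.3051 = 0.4661 K/W
Q = ΔT/ΣR = (40.7 °C − 7.55 °C)/0.4661 = 71.1 W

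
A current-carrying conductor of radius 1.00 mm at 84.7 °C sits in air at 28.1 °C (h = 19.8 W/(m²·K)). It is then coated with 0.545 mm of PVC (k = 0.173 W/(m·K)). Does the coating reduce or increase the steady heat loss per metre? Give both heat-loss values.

Critical radius for a cylinder: r_cr = k/h = 0.00874 m = 0.874 cm.
Outer radius after coating: r₂ = 0.00100 + 5.45×10^-4 = 0.001545 m.
Since r₁ < r_cr and r₂ ≤ r_cr, the coating moves toward the maximum at r_cr — heat loss rises.
Bare: R = 1/(2πr₁h) = 8.038 m·K/W; Q = 56.6/8.038 = 7.04 W/m.
Coated: R = R_cond + R_conv = 5.603 m·K/W; Q = 56.6/5.603 = 10.1 W/m.

increases: 7.04 → 10.1 W/m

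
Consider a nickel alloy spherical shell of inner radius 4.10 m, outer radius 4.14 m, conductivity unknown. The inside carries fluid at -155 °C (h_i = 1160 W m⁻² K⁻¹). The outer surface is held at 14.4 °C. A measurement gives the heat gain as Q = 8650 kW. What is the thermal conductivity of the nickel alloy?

ΣR = ΔT/Q = |-155 − 14.4|/8.65×10^6 = 1.958×10^-5 K/W
Known resistances:
  R_conv,in = 1/(4πr²h) = 1/(4π·4.10²·1160) = 4.081×10^-6 K/W
R_nickel alloy = ΣR − ΣR_known = 1.958×10^-5 − 4.081×10^-6 = 1.550×10^-5 K/W
(1/r₁−1/r₂)/(4πk) = 1.550×10^-5 ⇒ k = 0.002357/(4π·1.550×10^-5) = 12.1 W/m·K

k = 12.1 W/m·K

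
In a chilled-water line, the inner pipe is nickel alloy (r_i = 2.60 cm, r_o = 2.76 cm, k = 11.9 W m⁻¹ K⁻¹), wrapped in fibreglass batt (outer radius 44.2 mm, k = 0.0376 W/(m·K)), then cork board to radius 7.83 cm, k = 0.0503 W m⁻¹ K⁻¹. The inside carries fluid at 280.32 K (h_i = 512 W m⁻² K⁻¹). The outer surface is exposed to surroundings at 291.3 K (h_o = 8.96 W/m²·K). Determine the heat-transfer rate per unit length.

Q' = 2.72 W/m

Series thermal resistances, inner to outer:
  R'_conv,in = 1/(2πr h) = 1/(2π·0.0260·512) = 0.01196 m·K/W
  R'_nickel alloy = ln(0.0276/0.0260)/(2πk) = 0.05972/(2π·11.9) = 7.987×10^-4 m·K/W
  R'_fibreglass batt = ln(0.0442/0.0276)/(2πk) = 0.4709/(2π·0.0376) = 1.993 m·K/W
  R'_cork board = ln(0.0783/0.0442)/(2πk) = 0.5718/(2π·0.0503) = 1.809 m·K/W
  R'_conv,out = 1/(2πr h) = 1/(2π·0.0783·8.96) = 0.2269 m·K/W
ΣR = 0.01196 + 7.987×10^-4 + 1.993 + 1.809 + 0.2269 = 4.042 m·K/W
Q' = ΔT/ΣR = (280.32 K − 291.3 K)/4.042 = -2.72 W/m
(Negative Q' ⇒ heat flows inward; heat gain = 2.72 W/m.)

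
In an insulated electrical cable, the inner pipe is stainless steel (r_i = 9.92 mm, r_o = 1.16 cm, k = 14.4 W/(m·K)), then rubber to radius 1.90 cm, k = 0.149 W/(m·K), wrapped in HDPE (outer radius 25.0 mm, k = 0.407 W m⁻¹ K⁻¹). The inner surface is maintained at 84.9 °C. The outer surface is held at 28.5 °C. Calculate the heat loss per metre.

Q' = 88.7 W/m

Resistance network (inner→outer):
  R'_stainless steel = ln(0.0116/0.00992)/(2πk) = 0.1565/(2π·14.4) = 0.001729 m·K/W
  R'_rubber = ln(0.0190/0.0116)/(2πk) = 0.4934/(2π·0.149) = 0.5271 m·K/W
  R'_HDPE = ln(0.0250/0.0190)/(2πk) = 0.2744/(2π·0.407) = 0.1073 m·K/W
ΣR = 0.001729 + 0.5271 + 0.1073 = 0.6361 m·K/W
Q' = ΔT/ΣR = (84.9 °C − 28.5 °C)/0.6361 = 88.7 W/m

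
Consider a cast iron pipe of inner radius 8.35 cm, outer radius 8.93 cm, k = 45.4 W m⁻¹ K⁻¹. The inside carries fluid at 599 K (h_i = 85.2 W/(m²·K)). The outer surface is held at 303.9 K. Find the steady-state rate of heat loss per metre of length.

Resistance network (inner→outer):
  R'_conv,in = 1/(2πr h) = 1/(2π·0.0835·85.2) = 0.02237 m·K/W
  R'_cast iron = ln(0.0893/0.0835)/(2πk) = 0.06715/(2π·45.4) = 2.354×10^-4 m·K/W
ΣR = 0.02237 + 2.354×10^-4 = 0.02261 m·K/W
Q' = ΔT/ΣR = (599 K − 303.9 K)/0.02261 = 13100 W/m

Q' = 13.1 kW/m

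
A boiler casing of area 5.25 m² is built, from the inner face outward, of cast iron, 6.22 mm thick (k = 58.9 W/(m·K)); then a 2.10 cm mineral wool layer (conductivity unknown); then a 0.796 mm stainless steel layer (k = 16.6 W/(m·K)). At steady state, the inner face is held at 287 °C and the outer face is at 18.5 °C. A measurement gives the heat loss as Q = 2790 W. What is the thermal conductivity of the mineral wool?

k = 0.0416 W/m·K

ΣR = ΔT/Q = |287 − 18.5|/2790 = 0.09624 K/W
Known resistances:
  R_cast iron = L/(kA) = 0.00622/(58.9·5.25) = 2.011×10^-5 K/W
  R_stainless steel = L/(kA) = 7.96×10^-4/(16.6·5.25) = 9.134×10^-6 K/W
R_mineral wool = ΣR − ΣR_known = 0.09624 − 2.924×10^-5 = 0.09621 K/W
L/(kA) = 0.09621 ⇒ k = 0.0210/(0.09621·5.25) = 0.0416 W/m·K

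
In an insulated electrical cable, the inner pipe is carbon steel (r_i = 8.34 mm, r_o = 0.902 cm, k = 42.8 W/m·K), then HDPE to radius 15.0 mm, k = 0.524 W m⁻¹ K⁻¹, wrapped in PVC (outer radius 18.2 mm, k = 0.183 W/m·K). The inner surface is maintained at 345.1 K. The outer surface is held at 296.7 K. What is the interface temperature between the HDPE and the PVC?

Treat each layer as a resistance in series:
  R'_carbon steel = ln(0.00902/0.00834)/(2πk) = 0.07838/(2π·42.8) = 2.915×10^-4 m·K/W
  R'_HDPE = ln(0.0150/0.00902)/(2πk) = 0.5086/(2π·0.524) = 0.1545 m·K/W
  R'_PVC = ln(0.0182/0.0150)/(2πk) = 0.1934/(2π·0.183) = 0.1682 m·K/W
ΣR = 2.915×10^-4 + 0.1545 + 0.1682 = 0.3230 m·K/W
Q' = ΔT/ΣR = (345.1 K − 296.7 K)/0.3230 = 149.8 W/m
From the inner boundary to the HDPE/PVC interface, ΣR_partial = 0.1548 m·K/W.
T_interface = T_in − Q'·ΣR_partial = 345.1 K − (149.8)(0.1548) = 321.9 K

T = 321.9 K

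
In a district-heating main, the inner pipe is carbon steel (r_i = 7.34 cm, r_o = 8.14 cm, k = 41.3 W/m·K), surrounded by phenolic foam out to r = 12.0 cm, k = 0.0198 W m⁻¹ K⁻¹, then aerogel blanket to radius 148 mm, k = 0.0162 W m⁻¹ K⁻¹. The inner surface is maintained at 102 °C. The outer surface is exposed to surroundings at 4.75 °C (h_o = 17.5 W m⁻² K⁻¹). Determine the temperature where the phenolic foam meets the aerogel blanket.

Resistance network (inner→outer):
  R'_carbon steel = ln(0.0814/0.0734)/(2πk) = 0.1035/(2π·41.3) = 3.987×10^-4 m·K/W
  R'_phenolic foam = ln(0.120/0.0814)/(2πk) = 0.3881/(2π·0.0198) = 3.120 m·K/W
  R'_aerogel blanket = ln(0.148/0.120)/(2πk) = 0.2097/(2π·0.0162) = 2.060 m·K/W
  R'_conv,out = 1/(2πr h) = 1/(2π·0.148·17.5) = 0.06145 m·K/W
ΣR = 3.987×10^-4 + 3.120 + 2.060 + 0.06145 = 5.242 m·K/W
Q' = ΔT/ΣR = (102 °C − 4.75 °C)/5.242 = 18.55 W/m
From the inner boundary to the phenolic foam/aerogel blanket interface, ΣR_partial = 3.120 m·K/W.
T_interface = T_in − Q'·ΣR_partial = 102 °C − (18.55)(3.120) = 44.1 °C

T = 44.1 °C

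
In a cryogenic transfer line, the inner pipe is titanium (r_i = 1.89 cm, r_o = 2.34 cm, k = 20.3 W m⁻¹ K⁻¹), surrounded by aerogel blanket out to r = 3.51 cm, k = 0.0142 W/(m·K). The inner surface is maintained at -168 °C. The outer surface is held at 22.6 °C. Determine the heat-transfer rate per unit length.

Q' = 41.9 W/m

Resistance network (inner→outer):
  R'_titanium = ln(0.0234/0.0189)/(2πk) = 0.2136/(2π·20.3) = 0.001674 m·K/W
  R'_aerogel blanket = ln(0.0351/0.0234)/(2πk) = 0.4055/(2π·0.0142) = 4.544 m·K/W
ΣR = 0.001674 + 4.544 = 4.546 m·K/W
Q' = ΔT/ΣR = (-168 °C − 22.6 °C)/4.546 = -41.9 W/m
(Negative Q' ⇒ heat flows inward; heat gain = 41.9 W/m.)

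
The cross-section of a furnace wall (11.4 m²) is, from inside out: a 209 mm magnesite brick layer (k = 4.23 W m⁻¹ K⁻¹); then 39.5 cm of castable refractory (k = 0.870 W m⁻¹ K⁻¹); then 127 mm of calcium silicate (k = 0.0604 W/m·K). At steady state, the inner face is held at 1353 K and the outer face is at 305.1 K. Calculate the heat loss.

Q = 4.58 kW

Resistance network (inner→outer):
  R_magnesite brick = L/(kA) = 0.209/(4.23·11.4) = 0.004334 K/W
  R_castable refractory = L/(kA) = 0.395/(0.870·11.4) = 0.03983 K/W
  R_calcium silicate = L/(kA) = 0.127/(0.0604·11.4) = 0.1844 K/W
ΣR = 0.004334 + 0.03983 + 0.1844 = 0.2286 K/W
Q = ΔT/ΣR = (1353 K − 305.1 K)/0.2286 = 4580 W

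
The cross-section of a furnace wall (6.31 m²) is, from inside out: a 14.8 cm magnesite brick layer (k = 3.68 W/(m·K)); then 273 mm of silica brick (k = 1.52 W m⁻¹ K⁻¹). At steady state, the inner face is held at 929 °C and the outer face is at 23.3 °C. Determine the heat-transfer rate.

Resistance network (inner→outer):
  R_magnesite brick = L/(kA) = 0.148/(3.68·6.31) = 0.006374 K/W
  R_silica brick = L/(kA) = 0.273/(1.52·6.31) = 0.02846 K/W
ΣR = 0.006374 + 0.02846 = 0.03483 K/W
Q = ΔT/ΣR = (929 °C − 23.3 °C)/0.03483 = 26000 W

Q = 26.0 kW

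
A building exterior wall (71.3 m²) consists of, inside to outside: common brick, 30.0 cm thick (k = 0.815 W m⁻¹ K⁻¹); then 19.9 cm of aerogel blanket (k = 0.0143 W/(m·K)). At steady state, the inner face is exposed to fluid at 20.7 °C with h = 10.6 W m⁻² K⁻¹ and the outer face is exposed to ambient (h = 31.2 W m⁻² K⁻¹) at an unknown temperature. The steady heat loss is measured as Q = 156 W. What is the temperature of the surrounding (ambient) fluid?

T_out = -10.8 °C

Series resistances:
  R_conv,in = 1/(hA) = 1/(10.6·71.3) = 0.001323 K/W
  R_common brick = L/(kA) = 0.300/(0.815·71.3) = 0.005163 K/W
  R_aerogel blanket = L/(kA) = 0.199/(0.0143·71.3) = 0.1952 K/W
  R_conv,out = 1/(hA) = 1/(31.2·71.3) = 4.495×10^-4 K/W
ΣR = 0.2021 K/W
ΔT = Q·ΣR = 156 × 0.2021 = 31.53 K
Heat flows outward, so T_out = T_in − ΔT = 20.7 − 31.53 = -10.8 °C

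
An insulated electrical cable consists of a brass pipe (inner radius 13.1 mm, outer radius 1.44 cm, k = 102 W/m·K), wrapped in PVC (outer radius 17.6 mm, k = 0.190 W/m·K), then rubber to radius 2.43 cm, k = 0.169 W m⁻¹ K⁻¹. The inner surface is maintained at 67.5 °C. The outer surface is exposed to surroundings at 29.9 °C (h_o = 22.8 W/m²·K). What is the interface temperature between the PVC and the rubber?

Treat each layer as a resistance in series:
  R'_brass = ln(0.0144/0.0131)/(2πk) = 0.09462/(2π·102) = 1.476×10^-4 m·K/W
  R'_PVC = ln(0.0176/0.0144)/(2πk) = 0.2007/(2π·0.190) = 0.1681 m·K/W
  R'_rubber = ln(0.0243/0.0176)/(2πk) = 0.3226/(2π·0.169) = 0.3038 m·K/W
  R'_conv,out = 1/(2πr h) = 1/(2π·0.0243·22.8) = 0.2873 m·K/W
ΣR = 1.476×10^-4 + 0.1681 + 0.3038 + 0.2873 = 0.7593 m·K/W
Q' = ΔT/ΣR = (67.5 °C − 29.9 °C)/0.7593 = 49.52 W/m
From the inner boundary to the PVC/rubber interface, ΣR_partial = 0.1682 m·K/W.
T_interface = T_in − Q'·ΣR_partial = 67.5 °C − (49.52)(0.1682) = 59.2 °C

T = 59.2 °C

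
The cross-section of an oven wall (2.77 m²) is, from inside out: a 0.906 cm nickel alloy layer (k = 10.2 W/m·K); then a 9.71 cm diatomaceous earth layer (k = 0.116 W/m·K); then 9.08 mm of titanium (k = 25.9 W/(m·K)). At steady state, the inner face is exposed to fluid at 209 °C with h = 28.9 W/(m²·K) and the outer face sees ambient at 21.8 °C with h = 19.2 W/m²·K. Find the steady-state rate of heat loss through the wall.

Series thermal resistances, inner to outer:
  R_conv,in = 1/(hA) = 1/(28.9·2.77) = 0.01249 K/W
  R_nickel alloy = L/(kA) = 0.00906/(10.2·2.77) = 3.207×10^-4 K/W
  R_diatomaceous earth = L/(kA) = 0.0971/(0.116·2.77) = 0.3022 K/W
  R_titanium = L/(kA) = 0.00908/(25.9·2.77) = 1.266×10^-4 K/W
  R_conv,out = 1/(hA) = 1/(19.2·2.77) = 0.01880 K/W
ΣR = 0.01249 + 3.207×10^-4 + 0.3022 + 1.266×10^-4 + 0.01880 = 0.3339 K/W
Q = ΔT/ΣR = (209 °C − 21.8 °C)/0.3339 = 561 W

Q = 561 W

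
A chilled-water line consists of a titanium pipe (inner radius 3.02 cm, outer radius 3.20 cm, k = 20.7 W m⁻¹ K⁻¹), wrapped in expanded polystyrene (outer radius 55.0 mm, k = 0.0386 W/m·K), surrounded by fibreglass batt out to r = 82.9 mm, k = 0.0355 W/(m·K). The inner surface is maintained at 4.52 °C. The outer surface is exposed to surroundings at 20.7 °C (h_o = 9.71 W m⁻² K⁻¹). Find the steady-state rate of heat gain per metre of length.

Series thermal resistances, inner to outer:
  R'_titanium = ln(0.0320/0.0302)/(2πk) = 0.05789/(2π·20.7) = 4.451×10^-4 m·K/W
  R'_expanded polystyrene = ln(0.0550/0.0320)/(2πk) = 0.5416/(2π·0.0386) = 2.233 m·K/W
  R'_fibreglass batt = ln(0.0829/0.0550)/(2πk) = 0.4103/(2π·0.0355) = 1.839 m·K/W
  R'_conv,out = 1/(2πr h) = 1/(2π·0.0829·9.71) = 0.1977 m·K/W
ΣR = 4.451×10^-4 + 2.233 + 1.839 + 0.1977 = 4.270 m·K/W
Q' = ΔT/ΣR = (4.52 °C − 20.7 °C)/4.270 = -3.79 W/m
(Negative Q' ⇒ heat flows inward; heat gain = 3.79 W/m.)

Q' = 3.79 W/m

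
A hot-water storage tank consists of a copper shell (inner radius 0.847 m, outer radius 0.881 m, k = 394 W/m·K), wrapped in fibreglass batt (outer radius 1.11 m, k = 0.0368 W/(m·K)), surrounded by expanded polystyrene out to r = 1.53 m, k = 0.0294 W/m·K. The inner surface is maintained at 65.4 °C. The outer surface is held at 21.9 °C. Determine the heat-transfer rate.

Resistance network (inner→outer):
  R_copper = (1/0.847 − 1/0.881)/(4πk) = 0.04556/(4π·394) = 9.203×10^-6 K/W
  R_fibreglass batt = (1/0.881 − 1/1.11)/(4πk) = 0.2342/(4π·0.0368) = 0.5064 K/W
  R_expanded polystyrene = (1/1.11 − 1/1.53)/(4πk) = 0.2473/(4π·0.0294) = 0.6694 K/W
ΣR = 9.203×10^-6 + 0.5064 + 0.6694 = 1.176 K/W
Q = ΔT/ΣR = (65.4 °C − 21.9 °C)/1.176 = 37.0 W

Q = 37.0 W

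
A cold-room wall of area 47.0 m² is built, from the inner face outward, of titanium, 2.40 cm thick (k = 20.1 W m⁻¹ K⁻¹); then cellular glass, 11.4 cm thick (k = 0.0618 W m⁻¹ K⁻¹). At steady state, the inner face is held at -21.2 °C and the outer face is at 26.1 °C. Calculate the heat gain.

Resistance network (inner→outer):
  R_titanium = L/(kA) = 0.0240/(20.1·47.0) = 2.540×10^-5 K/W
  R_cellular glass = L/(kA) = 0.114/(0.0618·47.0) = 0.03925 K/W
ΣR = 2.540×10^-5 + 0.03925 = 0.03928 K/W
Q = ΔT/ΣR = (-21.2 °C − 26.1 °C)/0.03928 = -1200 W
(Negative Q ⇒ heat flows inward; heat gain = 1200 W.)

Q = 1200 W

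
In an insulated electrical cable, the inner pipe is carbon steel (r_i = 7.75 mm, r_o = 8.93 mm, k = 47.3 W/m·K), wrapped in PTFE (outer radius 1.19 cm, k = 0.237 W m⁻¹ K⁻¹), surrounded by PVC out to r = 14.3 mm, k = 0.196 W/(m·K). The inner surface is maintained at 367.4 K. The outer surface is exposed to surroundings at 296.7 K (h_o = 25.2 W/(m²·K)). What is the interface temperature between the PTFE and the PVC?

T = 350.0 K

Resistance network (inner→outer):
  R'_carbon steel = ln(0.00893/0.00775)/(2πk) = 0.1417/(2π·47.3) = 4.769×10^-4 m·K/W
  R'_PTFE = ln(0.0119/0.00893)/(2πk) = 0.2871/(2π·0.237) = 0.1928 m·K/W
  R'_PVC = ln(0.0143/0.0119)/(2πk) = 0.1837/(2π·0.196) = 0.1492 m·K/W
  R'_conv,out = 1/(2πr h) = 1/(2π·0.0143·25.2) = 0.4417 m·K/W
ΣR = 4.769×10^-4 + 0.1928 + 0.1492 + 0.4417 = 0.7842 m·K/W
Q' = ΔT/ΣR = (367.4 K − 296.7 K)/0.7842 = 90.16 W/m
From the inner boundary to the PTFE/PVC interface, ΣR_partial = 0.1933 m·K/W.
T_interface = T_in − Q'·ΣR_partial = 367.4 K − (90.16)(0.1933) = 350.0 K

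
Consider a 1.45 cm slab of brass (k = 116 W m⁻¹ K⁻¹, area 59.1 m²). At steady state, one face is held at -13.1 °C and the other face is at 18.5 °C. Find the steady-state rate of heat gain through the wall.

Q = kA·ΔT/L = 116 × 59.1 × |-13.1 °C − 18.5 °C| / 0.0145 = 1.49×10^7 W

Q = 14900 kW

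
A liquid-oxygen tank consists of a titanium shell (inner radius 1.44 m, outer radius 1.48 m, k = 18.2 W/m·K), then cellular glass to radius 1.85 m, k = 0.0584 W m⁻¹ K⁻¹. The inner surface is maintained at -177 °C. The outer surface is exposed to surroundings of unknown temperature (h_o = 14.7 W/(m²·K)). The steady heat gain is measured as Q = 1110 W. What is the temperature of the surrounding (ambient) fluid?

Series resistances:
  R_titanium = (1/1.44 − 1/1.48)/(4πk) = 0.01877/(4π·18.2) = 8.206×10^-5 K/W
  R_cellular glass = (1/1.48 − 1/1.85)/(4πk) = 0.1351/(4π·0.0584) = 0.1841 K/W
  R_conv,out = 1/(4πr²h) = 1/(4π·1.85²·14.7) = 0.001582 K/W
ΣR = 0.1858 K/W
ΔT = Q·ΣR = 1110 × 0.1858 = 206.2 K
Heat flows inward, so T_out = T_in + ΔT = -177 + 206.2 = 29.2 °C

T_out = 29.2 °C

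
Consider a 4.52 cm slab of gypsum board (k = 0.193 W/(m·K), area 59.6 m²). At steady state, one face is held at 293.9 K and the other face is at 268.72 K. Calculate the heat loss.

Q = 6.41 kW

Q = kA·ΔT/L = 0.193 × 59.6 × |293.9 K − 268.72 K| / 0.0452 = 6410 W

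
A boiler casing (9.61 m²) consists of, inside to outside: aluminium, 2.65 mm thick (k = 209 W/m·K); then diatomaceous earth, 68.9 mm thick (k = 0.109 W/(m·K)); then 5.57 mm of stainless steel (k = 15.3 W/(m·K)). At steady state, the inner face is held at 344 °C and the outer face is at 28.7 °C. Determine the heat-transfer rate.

Resistance network (inner→outer):
  R_aluminium = L/(kA) = 0.00265/(209·9.61) = 1.319×10^-6 K/W
  R_diatomaceous earth = L/(kA) = 0.0689/(0.109·9.61) = 0.06578 K/W
  R_stainless steel = L/(kA) = 0.00557/(15.3·9.61) = 3.788×10^-5 K/W
ΣR = 1.319×10^-6 + 0.06578 + 3.788×10^-5 = 0.06582 K/W
Q = ΔT/ΣR = (344 °C − 28.7 °C)/0.06582 = 4790 W

Q = 4.79 kW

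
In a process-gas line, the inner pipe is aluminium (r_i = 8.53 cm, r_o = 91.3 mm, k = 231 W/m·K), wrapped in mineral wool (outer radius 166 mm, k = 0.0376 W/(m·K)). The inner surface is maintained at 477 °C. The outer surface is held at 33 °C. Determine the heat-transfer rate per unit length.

Resistance network (inner→outer):
  R'_aluminium = ln(0.0913/0.0853)/(2πk) = 0.06798/(2π·231) = 4.683×10^-5 m·K/W
  R'_mineral wool = ln(0.166/0.0913)/(2πk) = 0.5978/(2π·0.0376) = 2.531 m·K/W
ΣR = 4.683×10^-5 + 2.531 = 2.531 m·K/W
Q' = ΔT/ΣR = (477 °C − 33 °C)/2.531 = 175 W/m

Q' = 175 W/m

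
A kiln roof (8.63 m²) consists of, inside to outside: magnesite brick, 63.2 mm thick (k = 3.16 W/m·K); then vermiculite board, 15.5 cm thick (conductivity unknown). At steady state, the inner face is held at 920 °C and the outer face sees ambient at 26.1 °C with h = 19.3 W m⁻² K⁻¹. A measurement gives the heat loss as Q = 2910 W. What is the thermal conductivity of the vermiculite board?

ΣR = ΔT/Q = |920 − 26.1|/2910 = 0.3072 K/W
Known resistances:
  R_magnesite brick = L/(kA) = 0.0632/(3.16·8.63) = 0.002317 K/W
  R_conv,out = 1/(hA) = 1/(19.3·8.63) = 0.006004 K/W
R_vermiculite board = ΣR − ΣR_known = 0.3072 − 0.008321 = 0.2989 K/W
L/(kA) = 0.2989 ⇒ k = 0.155/(0.2989·8.63) = 0.0601 W/m·K

k = 0.0601 W/m·K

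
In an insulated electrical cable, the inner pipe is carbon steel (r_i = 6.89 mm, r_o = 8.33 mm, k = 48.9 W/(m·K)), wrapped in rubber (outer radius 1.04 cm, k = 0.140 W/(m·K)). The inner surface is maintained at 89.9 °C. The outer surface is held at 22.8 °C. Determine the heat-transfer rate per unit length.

Treat each layer as a resistance in series:
  R'_carbon steel = ln(0.00833/0.00689)/(2πk) = 0.1898/(2π·48.9) = 6.177×10^-4 m·K/W
  R'_rubber = ln(0.0104/0.00833)/(2πk) = 0.2219/(2π·0.140) = 0.2523 m·K/W
ΣR = 6.177×10^-4 + 0.2523 = 0.2529 m·K/W
Q' = ΔT/ΣR = (89.9 °C − 22.8 °C)/0.2529 = 265 W/m

Q' = 265 W/m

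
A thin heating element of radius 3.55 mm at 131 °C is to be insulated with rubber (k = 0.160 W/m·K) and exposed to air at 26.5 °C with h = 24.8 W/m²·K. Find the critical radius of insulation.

r_cr = 0.645 cm

For a cylinder, r_cr = k_ins/h = 0.160/24.8 = 0.00645 m = 0.645 cm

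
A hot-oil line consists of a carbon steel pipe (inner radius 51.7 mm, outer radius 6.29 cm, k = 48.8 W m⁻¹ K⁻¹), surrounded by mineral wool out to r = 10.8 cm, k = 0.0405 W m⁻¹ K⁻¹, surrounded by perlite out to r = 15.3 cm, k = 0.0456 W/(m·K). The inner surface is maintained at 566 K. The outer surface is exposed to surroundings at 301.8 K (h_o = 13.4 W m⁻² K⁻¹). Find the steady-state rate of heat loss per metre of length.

Resistance network (inner→outer):
  R'_carbon steel = ln(0.0629/0.0517)/(2πk) = 0.1961/(2π·48.8) = 6.395×10^-4 m·K/W
  R'_mineral wool = ln(0.108/0.0629)/(2πk) = 0.5406/(2π·0.0405) = 2.124 m·K/W
  R'_perlite = ln(0.153/0.108)/(2πk) = 0.3483/(2π·0.0456) = 1.216 m·K/W
  R'_conv,out = 1/(2πr h) = 1/(2π·0.153·13.4) = 0.07763 m·K/W
ΣR = 6.395×10^-4 + 2.124 + 1.216 + 0.07763 = 3.418 m·K/W
Q' = ΔT/ΣR = (566 K − 301.8 K)/3.418 = 77.3 W/m

Q' = 77.3 W/m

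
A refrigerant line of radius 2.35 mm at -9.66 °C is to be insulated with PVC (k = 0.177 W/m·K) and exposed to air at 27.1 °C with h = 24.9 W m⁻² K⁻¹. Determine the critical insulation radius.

For a cylinder, r_cr = k_ins/h = 0.177/24.9 = 0.00711 m = 0.711 cm

r_cr = 0.711 cm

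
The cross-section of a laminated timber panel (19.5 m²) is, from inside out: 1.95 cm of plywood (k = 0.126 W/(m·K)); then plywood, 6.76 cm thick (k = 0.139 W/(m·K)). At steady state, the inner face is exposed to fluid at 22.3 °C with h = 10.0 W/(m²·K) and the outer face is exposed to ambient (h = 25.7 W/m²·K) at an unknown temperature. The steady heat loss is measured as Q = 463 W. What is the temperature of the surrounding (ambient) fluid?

Sum the resistances:
  R_conv,in = 1/(hA) = 1/(10.0·19.5) = 0.005128 K/W
  R_plywood = L/(kA) = 0.0195/(0.126·19.5) = 0.007937 K/W
  R_plywood = L/(kA) = 0.0676/(0.139·19.5) = 0.02494 K/W
  R_conv,out = 1/(hA) = 1/(25.7·19.5) = 0.001995 K/W
ΣR = 0.04000 K/W
ΔT = Q·ΣR = 463 × 0.04000 = 18.52 K
Heat flows outward, so T_out = T_in − ΔT = 22.3 − 18.52 = 3.78 °C

T_out = 3.78 °C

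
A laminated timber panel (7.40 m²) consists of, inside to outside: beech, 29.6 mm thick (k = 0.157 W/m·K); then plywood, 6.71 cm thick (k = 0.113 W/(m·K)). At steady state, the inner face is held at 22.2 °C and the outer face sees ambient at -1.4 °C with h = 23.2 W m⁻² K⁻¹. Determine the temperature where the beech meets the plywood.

Treat each layer as a resistance in series:
  R_beech = L/(kA) = 0.0296/(0.157·7.40) = 0.02548 K/W
  R_plywood = L/(kA) = 0.0671/(0.113·7.40) = 0.08024 K/W
  R_conv,out = 1/(hA) = 1/(23.2·7.40) = 0.005825 K/W
ΣR = 0.02548 + 0.08024 + 0.005825 = 0.1115 K/W
Q = ΔT/ΣR = (22.2 °C − -1.4 °C)/0.1115 = 211.7 W
From the inner boundary to the beech/plywood interface, ΣR_partial = 0.02548 K/W.
T_interface = T_in − Q·ΣR_partial = 22.2 °C − (211.7)(0.02548) = 16.8 °C

T = 16.8 °C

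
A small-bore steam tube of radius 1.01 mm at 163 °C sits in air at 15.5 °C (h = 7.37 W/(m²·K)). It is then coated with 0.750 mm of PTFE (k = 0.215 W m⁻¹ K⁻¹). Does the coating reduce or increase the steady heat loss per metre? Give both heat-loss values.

Critical radius for a cylinder: r_cr = k/h = 0.0292 m = 2.92 cm.
Outer radius after coating: r₂ = 0.00101 + 7.50×10^-4 = 0.001760 m.
Since r₁ < r_cr and r₂ ≤ r_cr, the coating moves toward the maximum at r_cr — heat loss rises.
Bare: R = 1/(2πr₁h) = 21.38 m·K/W; Q = 147.5/21.38 = 6.90 W/m.
Coated: R = R_cond + R_conv = 12.68 m·K/W; Q = 147.5/12.68 = 11.6 W/m.

increases: 6.90 → 11.6 W/m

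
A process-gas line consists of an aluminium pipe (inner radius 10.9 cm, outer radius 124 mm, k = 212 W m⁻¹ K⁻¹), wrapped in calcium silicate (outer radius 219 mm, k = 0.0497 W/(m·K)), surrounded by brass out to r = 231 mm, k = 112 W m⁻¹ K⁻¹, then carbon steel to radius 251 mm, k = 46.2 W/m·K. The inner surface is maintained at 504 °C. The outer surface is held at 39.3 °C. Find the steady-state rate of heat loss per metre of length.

Resistance network (inner→outer):
  R'_aluminium = ln(0.124/0.109)/(2πk) = 0.1289/(2π·212) = 9.679×10^-5 m·K/W
  R'_calcium silicate = ln(0.219/0.124)/(2πk) = 0.5688/(2π·0.0497) = 1.821 m·K/W
  R'_brass = ln(0.231/0.219)/(2πk) = 0.05335/(2π·112) = 7.581×10^-5 m·K/W
  R'_carbon steel = ln(0.251/0.231)/(2πk) = 0.08304/(2π·46.2) = 2.860×10^-4 m·K/W
ΣR = 9.679×10^-5 + 1.821 + 7.581×10^-5 + 2.860×10^-4 = 1.821 m·K/W
Q' = ΔT/ΣR = (504 °C − 39.3 °C)/1.821 = 255 W/m

Q' = 255 W/m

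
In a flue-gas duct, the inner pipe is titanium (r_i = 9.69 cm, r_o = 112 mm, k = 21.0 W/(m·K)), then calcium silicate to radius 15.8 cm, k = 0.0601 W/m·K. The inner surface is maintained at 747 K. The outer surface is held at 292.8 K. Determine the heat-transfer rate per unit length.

Q' = 498 W/m

Series thermal resistances, inner to outer:
  R'_titanium = ln(0.112/0.0969)/(2πk) = 0.1448/(2π·21.0) = 0.001098 m·K/W
  R'_calcium silicate = ln(0.158/0.112)/(2πk) = 0.3441/(2π·0.0601) = 0.9112 m·K/W
ΣR = 0.001098 + 0.9112 = 0.9123 m·K/W
Q' = ΔT/ΣR = (747 K − 292.8 K)/0.9123 = 498 W/m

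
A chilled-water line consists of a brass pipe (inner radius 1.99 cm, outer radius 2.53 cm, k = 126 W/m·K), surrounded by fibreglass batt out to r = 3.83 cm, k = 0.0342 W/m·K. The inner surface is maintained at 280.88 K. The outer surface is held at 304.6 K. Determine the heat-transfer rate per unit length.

Q' = 12.3 W/m

Treat each layer as a resistance in series:
  R'_brass = ln(0.0253/0.0199)/(2πk) = 0.2401/(2π·126) = 3.033×10^-4 m·K/W
  R'_fibreglass batt = ln(0.0383/0.0253)/(2πk) = 0.4146/(2π·0.0342) = 1.930 m·K/W
ΣR = 3.033×10^-4 + 1.930 = 1.930 m·K/W
Q' = ΔT/ΣR = (280.88 K − 304.6 K)/1.930 = -12.3 W/m
(Negative Q' ⇒ heat flows inward; heat gain = 12.3 W/m.)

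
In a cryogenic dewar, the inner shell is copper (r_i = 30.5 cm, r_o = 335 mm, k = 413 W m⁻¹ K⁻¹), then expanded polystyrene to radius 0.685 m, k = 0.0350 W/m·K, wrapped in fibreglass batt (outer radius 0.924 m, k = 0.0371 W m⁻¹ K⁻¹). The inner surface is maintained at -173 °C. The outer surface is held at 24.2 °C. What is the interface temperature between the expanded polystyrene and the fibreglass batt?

T = -13.1 °C

Resistance network (inner→outer):
  R_copper = (1/0.305 − 1/0.335)/(4πk) = 0.2936/(4π·413) = 5.657×10^-5 K/W
  R_expanded polystyrene = (1/0.335 − 1/0.685)/(4πk) = 1.525/(4π·0.0350) = 3.468 K/W
  R_fibreglass batt = (1/0.685 − 1/0.924)/(4πk) = 0.3776/(4π·0.0371) = 0.8099 K/W
ΣR = 5.657×10^-5 + 3.468 + 0.8099 = 4.278 K/W
Q = ΔT/ΣR = (-173 °C − 24.2 °C)/4.278 = -46.10 W
From the inner boundary to the expanded polystyrene/fibreglass batt interface, ΣR_partial = 3.468 K/W.
T_interface = T_in − Q·ΣR_partial = -173 °C − (-46.10)(3.468) = -13.1 °C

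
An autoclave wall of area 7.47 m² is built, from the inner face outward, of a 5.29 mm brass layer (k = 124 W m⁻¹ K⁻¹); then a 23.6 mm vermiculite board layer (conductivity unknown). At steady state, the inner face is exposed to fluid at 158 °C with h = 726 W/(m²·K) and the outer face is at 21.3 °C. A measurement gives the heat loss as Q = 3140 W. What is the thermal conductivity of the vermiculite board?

ΣR = ΔT/Q = |158 − 21.3|/3140 = 0.04354 K/W
Known resistances:
  R_conv,in = 1/(hA) = 1/(726·7.47) = 1.844×10^-4 K/W
  R_brass = L/(kA) = 0.00529/(124·7.47) = 5.711×10^-6 K/W
R_vermiculite board = ΣR − ΣR_known = 0.04354 − 1.901×10^-4 = 0.04335 K/W
L/(kA) = 0.04335 ⇒ k = 0.0236/(0.04335·7.47) = 0.0729 W/m·K

k = 0.0729 W/m·K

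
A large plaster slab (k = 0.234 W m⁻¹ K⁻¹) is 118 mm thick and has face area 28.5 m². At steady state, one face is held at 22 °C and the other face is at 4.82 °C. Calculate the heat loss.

Q = kA·ΔT/L = 0.234 × 28.5 × |22 °C − 4.82 °C| / 0.118 = 971 W

Q = 971 W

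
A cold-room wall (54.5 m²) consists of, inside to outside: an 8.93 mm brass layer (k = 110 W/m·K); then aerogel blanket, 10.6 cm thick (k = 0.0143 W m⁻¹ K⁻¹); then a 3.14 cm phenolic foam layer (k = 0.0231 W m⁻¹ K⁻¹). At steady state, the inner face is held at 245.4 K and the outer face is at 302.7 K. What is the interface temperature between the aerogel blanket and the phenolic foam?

Series thermal resistances, inner to outer:
  R_brass = L/(kA) = 0.00893/(110·54.5) = 1.490×10^-6 K/W
  R_aerogel blanket = L/(kA) = 0.106/(0.0143·54.5) = 0.1360 K/W
  R_phenolic foam = L/(kA) = 0.0314/(0.0231·54.5) = 0.02494 K/W
ΣR = 1.490×10^-6 + 0.1360 + 0.02494 = 0.1609 K/W
Q = ΔT/ΣR = (245.4 K − 302.7 K)/0.1609 = -356.1 W
From the inner boundary to the aerogel blanket/phenolic foam interface, ΣR_partial = 0.1360 K/W.
T_interface = T_in − Q·ΣR_partial = 245.4 K − (-356.1)(0.1360) = 293.8 K

T = 293.8 K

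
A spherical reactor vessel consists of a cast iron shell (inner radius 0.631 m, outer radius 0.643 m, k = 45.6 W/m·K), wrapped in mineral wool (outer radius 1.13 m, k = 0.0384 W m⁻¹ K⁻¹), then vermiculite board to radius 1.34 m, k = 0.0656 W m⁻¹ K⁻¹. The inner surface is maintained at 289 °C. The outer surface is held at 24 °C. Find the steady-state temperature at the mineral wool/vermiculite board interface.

T = 52.6 °C

Series thermal resistances, inner to outer:
  R_cast iron = (1/0.631 − 1/0.643)/(4πk) = 0.02958/(4π·45.6) = 5.161×10^-5 K/W
  R_mineral wool = (1/0.643 − 1/1.13)/(4πk) = 0.6703/(4π·0.0384) = 1.389 K/W
  R_vermiculite board = (1/1.13 − 1/1.34)/(4πk) = 0.1387/(4π·0.0656) = 0.1682 K/W
ΣR = 5.161×10^-5 + 1.389 + 0.1682 = 1.557 K/W
Q = ΔT/ΣR = (289 °C − 24 °C)/1.557 = 170.2 W
From the inner boundary to the mineral wool/vermiculite board interface, ΣR_partial = 1.389 K/W.
T_interface = T_in − Q·ΣR_partial = 289 °C − (170.2)(1.389) = 52.6 °C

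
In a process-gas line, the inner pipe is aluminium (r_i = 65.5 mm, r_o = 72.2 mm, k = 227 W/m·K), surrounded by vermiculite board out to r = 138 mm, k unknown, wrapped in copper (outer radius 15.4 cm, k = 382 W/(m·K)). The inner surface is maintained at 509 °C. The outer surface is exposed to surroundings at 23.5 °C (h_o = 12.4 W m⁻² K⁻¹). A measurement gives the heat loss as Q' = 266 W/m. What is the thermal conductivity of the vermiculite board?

k = 0.0592 W/m·K

ΣR = ΔT/Q' = |509 − 23.5|/266 = 1.825 m·K/W
Known resistances:
  R'_aluminium = ln(0.0722/0.0655)/(2πk) = 0.09739/(2π·227) = 6.828×10^-5 m·K/W
  R'_copper = ln(0.154/0.138)/(2πk) = 0.1097/(2π·382) = 4.570×10^-5 m·K/W
  R'_conv,out = 1/(2πr h) = 1/(2π·0.154·12.4) = 0.08334 m·K/W
R_vermiculite board = ΣR − ΣR_known = 1.825 − 0.08345 = 1.742 m·K/W
ln(r₂/r₁)/(2πk) = 1.742 ⇒ k = 0.6478/(2π·1.742) = 0.0592 W/m·K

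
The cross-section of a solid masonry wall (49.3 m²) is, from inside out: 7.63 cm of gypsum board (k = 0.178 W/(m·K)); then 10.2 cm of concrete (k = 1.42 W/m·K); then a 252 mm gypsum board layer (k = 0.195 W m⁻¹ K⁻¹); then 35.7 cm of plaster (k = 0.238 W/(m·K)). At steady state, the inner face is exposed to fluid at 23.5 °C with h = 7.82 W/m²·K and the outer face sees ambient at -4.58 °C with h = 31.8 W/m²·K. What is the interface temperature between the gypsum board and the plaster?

T = 7.88 °C

Resistance network (inner→outer):
  R_conv,in = 1/(hA) = 1/(7.82·49.3) = 0.002594 K/W
  R_gypsum board = L/(kA) = 0.0763/(0.178·49.3) = 0.008695 K/W
  R_concrete = L/(kA) = 0.102/(1.42·49.3) = 0.001457 K/W
  R_gypsum board = L/(kA) = 0.252/(0.195·49.3) = 0.02621 K/W
  R_plaster = L/(kA) = 0.357/(0.238·49.3) = 0.03043 K/W
  R_conv,out = 1/(hA) = 1/(31.8·49.3) = 6.379×10^-4 K/W
ΣR = 0.002594 + 0.008695 + 0.001457 + 0.02621 + 0.03043 + 6.379×10^-4 = 0.07002 K/W
Q = ΔT/ΣR = (23.5 °C − -4.58 °C)/0.07002 = 401.0 W
From the inner boundary to the gypsum board/plaster interface, ΣR_partial = 0.03896 K/W.
T_interface = T_in − Q·ΣR_partial = 23.5 °C − (401.0)(0.03896) = 7.88 °C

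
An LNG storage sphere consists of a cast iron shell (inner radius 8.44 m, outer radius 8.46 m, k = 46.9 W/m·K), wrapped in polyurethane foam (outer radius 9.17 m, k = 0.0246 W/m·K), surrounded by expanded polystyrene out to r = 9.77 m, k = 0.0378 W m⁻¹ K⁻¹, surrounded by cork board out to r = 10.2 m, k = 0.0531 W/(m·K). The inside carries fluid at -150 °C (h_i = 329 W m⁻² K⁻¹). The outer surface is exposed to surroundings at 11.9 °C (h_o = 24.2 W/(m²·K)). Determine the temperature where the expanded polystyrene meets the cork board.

Resistance network (inner→outer):
  R_conv,in = 1/(4πr²h) = 1/(4π·8.44²·329) = 3.396×10^-6 K/W
  R_cast iron = (1/8.44 − 1/8.46)/(4πk) = 2.801×10^-4/(4π·46.9) = 4.753×10^-7 K/W
  R_polyurethane foam = (1/8.46 − 1/9.17)/(4πk) = 0.009152/(4π·0.0246) = 0.02961 K/W
  R_expanded polystyrene = (1/9.17 − 1/9.77)/(4πk) = 0.006697/(4π·0.0378) = 0.01410 K/W
  R_cork board = (1/9.77 − 1/10.2)/(4πk) = 0.004315/(4π·0.0531) = 0.006467 K/W
  R_conv,out = 1/(4πr²h) = 1/(4π·10.2²·24.2) = 3.161×10^-5 K/W
ΣR = 3.396×10^-6 + 4.753×10^-7 + 0.02961 + 0.01410 + 0.006467 + 3.161×10^-5 = 0.05021 K/W
Q = ΔT/ΣR = (-150 °C − 11.9 °C)/0.05021 = -3224 W
From the inner boundary to the expanded polystyrene/cork board interface, ΣR_partial = 0.04371 K/W.
T_interface = T_in − Q·ΣR_partial = -150 °C − (-3224)(0.04371) = -9.1 °C

T = -9.1 °C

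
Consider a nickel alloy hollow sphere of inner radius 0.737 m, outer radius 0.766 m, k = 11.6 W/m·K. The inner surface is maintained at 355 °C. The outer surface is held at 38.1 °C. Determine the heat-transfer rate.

Q = 4πk·ΔT/(1/r₁ − 1/r₂) = 4π × 11.6 × 316.9 / (1/0.737 − 1/0.766) = 8.99×10^5 W

Q = 8.99×10^5 W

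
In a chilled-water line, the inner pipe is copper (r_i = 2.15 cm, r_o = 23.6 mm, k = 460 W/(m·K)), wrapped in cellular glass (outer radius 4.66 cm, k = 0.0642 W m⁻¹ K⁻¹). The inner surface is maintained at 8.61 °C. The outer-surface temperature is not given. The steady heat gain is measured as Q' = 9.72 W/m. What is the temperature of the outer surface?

Sum the resistances:
  R'_copper = ln(0.0236/0.0215)/(2πk) = 0.09319/(2π·460) = 3.224×10^-5 m·K/W
  R'_cellular glass = ln(0.0466/0.0236)/(2πk) = 0.6804/(2π·0.0642) = 1.687 m·K/W
ΣR = 1.687 m·K/W
ΔT = Q'·ΣR = 9.72 × 1.687 = 16.40 K
Heat flows inward, so T_out = T_in + ΔT = 8.61 + 16.40 = 25.0 °C

T_out = 25.0 °C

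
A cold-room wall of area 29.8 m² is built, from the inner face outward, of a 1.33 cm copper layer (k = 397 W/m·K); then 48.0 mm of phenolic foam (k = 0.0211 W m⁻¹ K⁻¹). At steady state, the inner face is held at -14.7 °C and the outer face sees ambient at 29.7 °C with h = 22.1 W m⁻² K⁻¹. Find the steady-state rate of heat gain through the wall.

Series thermal resistances, inner to outer:
  R_copper = L/(kA) = 0.0133/(397·29.8) = 1.124×10^-6 K/W
  R_phenolic foam = L/(kA) = 0.0480/(0.0211·29.8) = 0.07634 K/W
  R_conv,out = 1/(hA) = 1/(22.1·29.8) = 0.001518 K/W
ΣR = 1.124×10^-6 + 0.07634 + 0.001518 = 0.07786 K/W
Q = ΔT/ΣR = (-14.7 °C − 29.7 °C)/0.07786 = -570 W
(Negative Q ⇒ heat flows inward; heat gain = 570 W.)

Q = 570 W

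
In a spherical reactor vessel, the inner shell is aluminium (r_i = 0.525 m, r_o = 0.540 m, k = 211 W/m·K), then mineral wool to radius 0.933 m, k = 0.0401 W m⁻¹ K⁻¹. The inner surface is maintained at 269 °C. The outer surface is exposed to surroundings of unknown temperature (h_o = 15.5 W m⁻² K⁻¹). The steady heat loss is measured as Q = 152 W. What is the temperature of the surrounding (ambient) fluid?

Sum the resistances:
  R_aluminium = (1/0.525 − 1/0.540)/(4πk) = 0.05291/(4π·211) = 1.995×10^-5 K/W
  R_mineral wool = (1/0.540 − 1/0.933)/(4πk) = 0.7800/(4π·0.0401) = 1.548 K/W
  R_conv,out = 1/(4πr²h) = 1/(4π·0.933²·15.5) = 0.005898 K/W
ΣR = 1.554 K/W
ΔT = Q·ΣR = 152 × 1.554 = 236.2 K
Heat flows outward, so T_out = T_in − ΔT = 269 − 236.2 = 32.8 °C

T_out = 32.8 °C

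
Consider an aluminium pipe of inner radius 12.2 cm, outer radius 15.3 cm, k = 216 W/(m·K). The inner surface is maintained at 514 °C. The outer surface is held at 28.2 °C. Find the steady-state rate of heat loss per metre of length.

Q' = 2πk·ΔT/ln(r₂/r₁) = 2π × 216 × 485.8 / ln(0.153/0.122) = 2.91×10^6 W/m

Q' = 2.91×10^6 W/m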